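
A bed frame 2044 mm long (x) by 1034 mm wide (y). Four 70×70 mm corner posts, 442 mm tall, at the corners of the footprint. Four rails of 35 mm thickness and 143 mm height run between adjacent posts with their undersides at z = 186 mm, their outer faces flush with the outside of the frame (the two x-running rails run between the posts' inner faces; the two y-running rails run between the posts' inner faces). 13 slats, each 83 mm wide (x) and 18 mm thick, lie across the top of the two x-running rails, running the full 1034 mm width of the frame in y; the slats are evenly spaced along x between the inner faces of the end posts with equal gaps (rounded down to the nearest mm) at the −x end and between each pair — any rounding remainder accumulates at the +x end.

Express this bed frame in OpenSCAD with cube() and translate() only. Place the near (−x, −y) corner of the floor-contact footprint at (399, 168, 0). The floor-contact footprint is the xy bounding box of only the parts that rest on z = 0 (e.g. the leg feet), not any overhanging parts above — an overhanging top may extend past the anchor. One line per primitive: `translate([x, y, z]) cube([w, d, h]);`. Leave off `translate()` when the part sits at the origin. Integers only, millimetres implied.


// slat z = rail_z + rail_h = 186 + 143 = 329
// slat gap = ⌊(1904 − 13·83) / 14⌋ = 58
translate([399, 168, 0]) cube([70, 70, 442]);
translate([399, 1132, 0]) cube([70, 70, 442]);
translate([2373, 168, 0]) cube([70, 70, 442]);
translate([2373, 1132, 0]) cube([70, 70, 442]);
translate([469, 168, 186]) cube([1904, 35, 143]);
translate([469, 1167, 186]) cube([1904, 35, 143]);
translate([399, 238, 186]) cube([35, 894, 143]);
translate([2408, 238, 186]) cube([35, 894, 143]);
translate([527, 168, 329]) cube([83, 1034, 18]);
translate([668, 168, 329]) cube([83, 1034, 18]);
translate([809, 168, 329]) cube([83, 1034, 18]);
translate([950, 168, 329]) cube([83, 1034, 18]);
translate([1091, 168, 329]) cube([83, 1034, 18]);
translate([1232, 168, 329]) cube([83, 1034, 18]);
translate([1373, 168, 329]) cube([83, 1034, 18]);
translate([1514, 168, 329]) cube([83, 1034, 18]);
translate([1655, 168, 329]) cube([83, 1034, 18]);
translate([1796, 168, 329]) cube([83, 1034, 18]);
translate([1937, 168, 329]) cube([83, 1034, 18]);
translate([2078, 168, 329]) cube([83, 1034, 18]);
translate([2219, 168, 329]) cube([83, 1034, 18]);


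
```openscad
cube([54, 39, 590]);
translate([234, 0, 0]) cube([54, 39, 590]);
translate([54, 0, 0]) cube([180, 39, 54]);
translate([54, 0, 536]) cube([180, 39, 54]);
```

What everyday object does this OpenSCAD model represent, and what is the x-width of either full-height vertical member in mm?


A picture frame. The border width is 54 mm.

Four thin pieces enclosing a rectangular opening — a picture frame. The two full-height stiles are 590 mm tall; the top rail sits at z = 536 and is 54 mm tall, so the border above the opening is 590 − 536 = 54 mm, matching the stile x-width.


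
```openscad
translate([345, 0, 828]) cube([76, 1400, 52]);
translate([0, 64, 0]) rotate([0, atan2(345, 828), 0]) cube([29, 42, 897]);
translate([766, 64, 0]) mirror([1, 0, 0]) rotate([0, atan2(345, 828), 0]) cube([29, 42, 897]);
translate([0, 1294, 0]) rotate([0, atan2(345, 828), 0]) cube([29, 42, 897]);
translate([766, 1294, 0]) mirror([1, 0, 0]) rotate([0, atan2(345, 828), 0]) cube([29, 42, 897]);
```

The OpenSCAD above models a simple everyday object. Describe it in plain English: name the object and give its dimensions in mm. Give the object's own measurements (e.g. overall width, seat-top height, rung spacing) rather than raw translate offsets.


A sawhorse. A 76×1400×52 mm beam (x, y, z) sits on two A-frame leg pairs. Each pair is two raked legs of 29×42 mm section (42 mm along y) splaying symmetrically in x. Each leg rises 828 mm vertically over 345 mm of horizontal reach and is 897 mm long along its own axis. Every leg's outer bottom edge rests on the floor and its outer top edge meets a bottom edge of the beam — the left legs (tilting toward +x) meet the beam's −x bottom edge, the right legs (their mirror images, tilting toward −x) meet its +x bottom edge — so the leg tops tuck under the beam, the beam's underside is 828 mm above the floor, and the feet are 766 mm apart outside-to-outside with the beam centred between them. The two leg pairs are set in 64 mm from either end of the beam.


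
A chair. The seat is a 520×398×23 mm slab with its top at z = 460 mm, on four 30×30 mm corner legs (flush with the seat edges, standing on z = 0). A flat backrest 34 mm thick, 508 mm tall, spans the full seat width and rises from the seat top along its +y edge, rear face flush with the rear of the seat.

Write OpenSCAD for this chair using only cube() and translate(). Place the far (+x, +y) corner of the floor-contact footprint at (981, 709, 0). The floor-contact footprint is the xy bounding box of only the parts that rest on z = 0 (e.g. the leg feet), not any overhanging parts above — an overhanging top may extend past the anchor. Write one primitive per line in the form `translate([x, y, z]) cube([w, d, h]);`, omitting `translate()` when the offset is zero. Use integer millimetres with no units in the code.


translate([461, 311, 437]) cube([520, 398, 23]);
translate([461, 311, 0]) cube([30, 30, 437]);
translate([951, 311, 0]) cube([30, 30, 437]);
translate([461, 679, 0]) cube([30, 30, 437]);
translate([951, 679, 0]) cube([30, 30, 437]);
translate([461, 675, 460]) cube([520, 34, 508]);


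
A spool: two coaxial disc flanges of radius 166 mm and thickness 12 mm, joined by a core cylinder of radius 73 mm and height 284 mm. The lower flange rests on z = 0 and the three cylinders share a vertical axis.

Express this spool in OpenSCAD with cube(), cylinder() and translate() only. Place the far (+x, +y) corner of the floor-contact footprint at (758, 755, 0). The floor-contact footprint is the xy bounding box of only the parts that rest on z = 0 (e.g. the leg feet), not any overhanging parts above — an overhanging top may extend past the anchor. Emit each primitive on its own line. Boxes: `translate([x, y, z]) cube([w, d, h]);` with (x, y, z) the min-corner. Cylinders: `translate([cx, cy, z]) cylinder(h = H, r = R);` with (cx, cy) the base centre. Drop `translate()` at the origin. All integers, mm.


translate([592, 589, 0]) cylinder(h = 12, r = 166);
translate([592, 589, 12]) cylinder(h = 284, r = 73);
translate([592, 589, 296]) cylinder(h = 12, r = 166);


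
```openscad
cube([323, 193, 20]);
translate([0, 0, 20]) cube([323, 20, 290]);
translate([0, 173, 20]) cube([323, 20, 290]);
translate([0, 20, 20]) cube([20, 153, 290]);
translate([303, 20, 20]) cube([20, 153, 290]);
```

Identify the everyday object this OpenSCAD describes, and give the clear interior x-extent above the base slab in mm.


An open box. The internal width is 283 mm.

A 323×193 base slab with four walls standing on it — an open box. The base is 323 mm wide and the walls are 20 mm thick, so the internal width is 323 − 2 × 20 = 283 mm.


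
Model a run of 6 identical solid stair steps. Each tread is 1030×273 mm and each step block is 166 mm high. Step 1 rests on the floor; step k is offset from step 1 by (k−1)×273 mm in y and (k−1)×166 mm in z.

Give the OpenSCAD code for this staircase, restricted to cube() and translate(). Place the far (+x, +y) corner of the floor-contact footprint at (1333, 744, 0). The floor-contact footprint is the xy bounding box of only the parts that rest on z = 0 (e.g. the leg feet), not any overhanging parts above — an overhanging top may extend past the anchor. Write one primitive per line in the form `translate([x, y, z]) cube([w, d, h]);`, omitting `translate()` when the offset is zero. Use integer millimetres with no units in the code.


translate([303, 471, 0]) cube([1030, 273, 166]);
translate([303, 744, 166]) cube([1030, 273, 166]);
translate([303, 1017, 332]) cube([1030, 273, 166]);
translate([303, 1290, 498]) cube([1030, 273, 166]);
translate([303, 1563, 664]) cube([1030, 273, 166]);
translate([303, 1836, 830]) cube([1030, 273, 166]);


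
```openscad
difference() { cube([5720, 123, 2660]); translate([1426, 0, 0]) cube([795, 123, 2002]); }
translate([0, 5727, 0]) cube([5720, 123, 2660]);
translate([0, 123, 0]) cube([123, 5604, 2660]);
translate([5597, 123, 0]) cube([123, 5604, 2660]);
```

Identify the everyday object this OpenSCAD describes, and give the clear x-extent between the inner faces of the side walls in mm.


A single room. The interior width is 5474 mm.

Four walls enclosing a rectangle with a door in the front wall — a room. Outside width 5720 minus two 123 mm walls gives 5474 mm.


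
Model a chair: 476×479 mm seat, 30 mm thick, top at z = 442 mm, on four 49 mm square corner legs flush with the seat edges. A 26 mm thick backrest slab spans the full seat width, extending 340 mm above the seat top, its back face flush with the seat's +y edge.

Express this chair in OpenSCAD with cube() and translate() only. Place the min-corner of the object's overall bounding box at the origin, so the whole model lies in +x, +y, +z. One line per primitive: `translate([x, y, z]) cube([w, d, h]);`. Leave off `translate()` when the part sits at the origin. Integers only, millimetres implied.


// leg_h = 442 - 30 = 412
translate([0, 0, 412]) cube([476, 479, 30]);
cube([49, 49, 412]);
translate([427, 0, 0]) cube([49, 49, 412]);
translate([0, 430, 0]) cube([49, 49, 412]);
translate([427, 430, 0]) cube([49, 49, 412]);
translate([0, 453, 442]) cube([476, 26, 340]);


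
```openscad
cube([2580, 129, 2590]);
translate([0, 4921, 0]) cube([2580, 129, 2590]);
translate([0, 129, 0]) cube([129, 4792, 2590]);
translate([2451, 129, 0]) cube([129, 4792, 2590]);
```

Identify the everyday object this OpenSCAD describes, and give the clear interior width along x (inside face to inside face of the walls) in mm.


A house (or room) frame. The interior width is 2322 mm.

Four 2590 mm walls enclosing a rectangle with no floor or roof — a room or house frame. Outside width is 2580 mm and wall thickness is 129 mm, so the interior width is 2580 − 2 × 129 = 2322 mm.


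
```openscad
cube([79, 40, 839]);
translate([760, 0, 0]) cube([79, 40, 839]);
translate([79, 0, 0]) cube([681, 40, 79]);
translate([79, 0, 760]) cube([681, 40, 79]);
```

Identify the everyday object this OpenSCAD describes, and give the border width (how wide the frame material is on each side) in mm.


A picture frame. The border width is 79 mm.

Four thin pieces enclosing a rectangular opening — a picture frame. The two full-height stiles are 839 mm tall; the top rail sits at z = 760 and is 79 mm tall, so the border above the opening is 839 − 760 = 79 mm, matching the stile x-width.


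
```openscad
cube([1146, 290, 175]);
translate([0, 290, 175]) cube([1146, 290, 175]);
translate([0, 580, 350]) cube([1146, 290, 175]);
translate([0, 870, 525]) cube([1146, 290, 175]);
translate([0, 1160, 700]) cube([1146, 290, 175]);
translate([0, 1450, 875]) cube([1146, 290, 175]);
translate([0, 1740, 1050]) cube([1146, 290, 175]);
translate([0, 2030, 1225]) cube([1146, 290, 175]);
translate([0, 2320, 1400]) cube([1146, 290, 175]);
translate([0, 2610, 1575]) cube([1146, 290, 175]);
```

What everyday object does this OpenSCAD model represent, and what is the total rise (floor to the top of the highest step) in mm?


A staircase. The total rise is 1750 mm.

10 identical blocks, each offset up and back from the previous — a staircase. Each step is 175 mm tall and there are 10 of them, so the total rise is 10 × 175 = 1750 mm.


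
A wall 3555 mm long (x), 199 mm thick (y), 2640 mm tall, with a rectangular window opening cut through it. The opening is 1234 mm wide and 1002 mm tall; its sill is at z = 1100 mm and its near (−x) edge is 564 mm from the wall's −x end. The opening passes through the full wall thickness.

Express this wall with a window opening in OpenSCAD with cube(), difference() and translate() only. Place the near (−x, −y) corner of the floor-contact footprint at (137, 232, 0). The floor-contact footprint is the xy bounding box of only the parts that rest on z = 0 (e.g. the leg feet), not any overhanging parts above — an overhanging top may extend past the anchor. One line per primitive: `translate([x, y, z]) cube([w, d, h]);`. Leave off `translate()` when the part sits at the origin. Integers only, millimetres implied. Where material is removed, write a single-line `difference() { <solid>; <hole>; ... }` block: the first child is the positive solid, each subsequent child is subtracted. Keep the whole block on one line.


difference() { translate([137, 232, 0]) cube([3555, 199, 2640]); translate([701, 232, 1100]) cube([1234, 199, 1002]); }


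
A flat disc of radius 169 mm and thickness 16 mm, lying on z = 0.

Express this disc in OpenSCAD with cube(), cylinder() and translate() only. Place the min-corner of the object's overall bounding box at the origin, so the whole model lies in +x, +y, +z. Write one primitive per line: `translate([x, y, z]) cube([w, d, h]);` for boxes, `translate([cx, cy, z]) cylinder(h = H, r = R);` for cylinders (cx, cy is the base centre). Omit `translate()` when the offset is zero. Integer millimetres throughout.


translate([169, 169, 0]) cylinder(h = 16, r = 169);


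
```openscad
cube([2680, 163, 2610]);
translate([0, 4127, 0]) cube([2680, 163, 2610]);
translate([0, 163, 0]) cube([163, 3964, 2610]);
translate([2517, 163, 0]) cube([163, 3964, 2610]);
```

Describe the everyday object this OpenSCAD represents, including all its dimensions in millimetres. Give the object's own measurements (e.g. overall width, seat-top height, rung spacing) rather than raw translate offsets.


The wall frame of a small rectangular building: four walls, each 2610 mm tall and 163 mm thick, enclosing a footprint 2680 mm (x) by 4290 mm (y) outside-to-outside, with no floor or roof. The front and back walls (the −y and +y sides) span the full width; the two side walls fit between them.


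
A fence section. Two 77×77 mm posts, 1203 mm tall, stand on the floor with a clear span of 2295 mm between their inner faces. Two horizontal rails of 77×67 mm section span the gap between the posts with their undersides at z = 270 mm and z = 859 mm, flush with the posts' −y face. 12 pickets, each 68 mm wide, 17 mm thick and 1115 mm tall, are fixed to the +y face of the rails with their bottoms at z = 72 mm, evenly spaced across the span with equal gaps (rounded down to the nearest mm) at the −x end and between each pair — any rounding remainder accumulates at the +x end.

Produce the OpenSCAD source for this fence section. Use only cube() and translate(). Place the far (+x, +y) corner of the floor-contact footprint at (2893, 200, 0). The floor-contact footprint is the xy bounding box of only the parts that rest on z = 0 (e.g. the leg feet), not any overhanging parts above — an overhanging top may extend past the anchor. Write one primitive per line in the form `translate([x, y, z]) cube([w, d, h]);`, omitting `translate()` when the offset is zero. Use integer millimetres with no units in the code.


translate([444, 123, 0]) cube([77, 77, 1203]);
translate([2816, 123, 0]) cube([77, 77, 1203]);
translate([521, 123, 270]) cube([2295, 77, 67]);
translate([521, 123, 859]) cube([2295, 77, 67]);
translate([634, 200, 72]) cube([68, 17, 1115]);
translate([815, 200, 72]) cube([68, 17, 1115]);
translate([996, 200, 72]) cube([68, 17, 1115]);
translate([1177, 200, 72]) cube([68, 17, 1115]);
translate([1358, 200, 72]) cube([68, 17, 1115]);
translate([1539, 200, 72]) cube([68, 17, 1115]);
translate([1720, 200, 72]) cube([68, 17, 1115]);
translate([1901, 200, 72]) cube([68, 17, 1115]);
translate([2082, 200, 72]) cube([68, 17, 1115]);
translate([2263, 200, 72]) cube([68, 17, 1115]);
translate([2444, 200, 72]) cube([68, 17, 1115]);
translate([2625, 200, 72]) cube([68, 17, 1115]);


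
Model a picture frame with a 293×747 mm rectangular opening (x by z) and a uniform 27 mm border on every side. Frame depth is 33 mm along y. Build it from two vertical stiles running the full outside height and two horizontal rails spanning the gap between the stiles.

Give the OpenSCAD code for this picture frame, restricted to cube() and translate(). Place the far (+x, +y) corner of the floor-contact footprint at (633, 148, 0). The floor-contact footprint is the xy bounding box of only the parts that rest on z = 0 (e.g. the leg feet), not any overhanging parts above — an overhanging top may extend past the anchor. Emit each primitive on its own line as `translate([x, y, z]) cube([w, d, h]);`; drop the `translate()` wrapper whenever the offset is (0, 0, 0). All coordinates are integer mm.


translate([286, 115, 0]) cube([27, 33, 801]);
translate([606, 115, 0]) cube([27, 33, 801]);
translate([313, 115, 0]) cube([293, 33, 27]);
translate([313, 115, 774]) cube([293, 33, 27]);


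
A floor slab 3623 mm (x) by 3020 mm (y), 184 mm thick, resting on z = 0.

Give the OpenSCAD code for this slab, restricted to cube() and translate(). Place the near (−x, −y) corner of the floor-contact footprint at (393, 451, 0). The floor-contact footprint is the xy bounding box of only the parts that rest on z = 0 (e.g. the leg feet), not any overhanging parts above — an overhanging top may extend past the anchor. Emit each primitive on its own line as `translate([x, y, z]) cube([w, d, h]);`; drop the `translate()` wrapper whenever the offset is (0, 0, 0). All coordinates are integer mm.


translate([393, 451, 0]) cube([3623, 3020, 184]);


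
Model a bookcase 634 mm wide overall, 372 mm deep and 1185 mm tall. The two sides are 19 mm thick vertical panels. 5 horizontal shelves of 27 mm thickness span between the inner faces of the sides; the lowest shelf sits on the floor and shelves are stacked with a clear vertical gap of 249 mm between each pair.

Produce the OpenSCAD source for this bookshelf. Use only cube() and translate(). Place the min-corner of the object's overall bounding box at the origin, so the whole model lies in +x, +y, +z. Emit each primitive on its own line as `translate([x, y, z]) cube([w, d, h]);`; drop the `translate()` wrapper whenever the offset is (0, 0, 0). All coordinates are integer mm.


cube([19, 372, 1185]);
translate([615, 0, 0]) cube([19, 372, 1185]);
translate([19, 0, 0]) cube([596, 372, 27]);
translate([19, 0, 276]) cube([596, 372, 27]);
translate([19, 0, 552]) cube([596, 372, 27]);
translate([19, 0, 828]) cube([596, 372, 27]);
translate([19, 0, 1104]) cube([596, 372, 27]);


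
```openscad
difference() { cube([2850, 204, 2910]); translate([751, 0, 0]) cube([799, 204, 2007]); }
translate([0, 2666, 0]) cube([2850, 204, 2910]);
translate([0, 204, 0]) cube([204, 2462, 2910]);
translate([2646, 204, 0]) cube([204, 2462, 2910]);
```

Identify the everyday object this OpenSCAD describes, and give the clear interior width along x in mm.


A single room. The interior width is 2442 mm.

Four walls enclosing a rectangle with a door in the front wall — a room. Outside width 2850 minus two 204 mm walls gives 2442 mm.


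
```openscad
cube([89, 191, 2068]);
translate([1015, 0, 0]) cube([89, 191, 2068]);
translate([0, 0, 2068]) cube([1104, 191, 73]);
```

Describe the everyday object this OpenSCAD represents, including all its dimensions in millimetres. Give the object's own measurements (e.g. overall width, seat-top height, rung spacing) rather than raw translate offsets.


A door frame. The clear opening is 926 mm wide and 2068 mm high. Two 89 mm wide jambs, 191 mm deep, stand either side of the opening from the floor to the top of the opening. A 73 mm thick head sits across the top of both jambs, spanning the full outside width of the frame.


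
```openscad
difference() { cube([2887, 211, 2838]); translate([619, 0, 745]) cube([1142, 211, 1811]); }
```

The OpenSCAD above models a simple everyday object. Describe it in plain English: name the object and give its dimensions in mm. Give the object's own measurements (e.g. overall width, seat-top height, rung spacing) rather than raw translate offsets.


A wall 2887 mm long (x), 211 mm thick (y), 2838 mm tall, with a rectangular window opening cut through it. The opening is 1142 mm wide and 1811 mm tall; its sill is at z = 745 mm and its near (−x) edge is 619 mm from the wall's −x end. The opening passes through the full wall thickness.


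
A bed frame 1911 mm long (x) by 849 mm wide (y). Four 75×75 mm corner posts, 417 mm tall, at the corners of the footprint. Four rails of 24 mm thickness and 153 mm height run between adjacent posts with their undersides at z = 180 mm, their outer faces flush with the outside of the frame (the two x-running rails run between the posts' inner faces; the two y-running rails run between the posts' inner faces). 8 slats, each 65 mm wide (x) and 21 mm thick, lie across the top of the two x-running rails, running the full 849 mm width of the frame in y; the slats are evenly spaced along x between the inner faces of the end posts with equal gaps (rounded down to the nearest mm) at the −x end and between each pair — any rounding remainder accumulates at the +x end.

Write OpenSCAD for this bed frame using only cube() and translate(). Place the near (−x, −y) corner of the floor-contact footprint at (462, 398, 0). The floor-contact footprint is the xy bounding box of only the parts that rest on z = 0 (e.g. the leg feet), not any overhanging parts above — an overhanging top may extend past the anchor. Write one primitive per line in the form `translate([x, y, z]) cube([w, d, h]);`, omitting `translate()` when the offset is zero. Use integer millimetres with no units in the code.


translate([462, 398, 0]) cube([75, 75, 417]);
translate([462, 1172, 0]) cube([75, 75, 417]);
translate([2298, 398, 0]) cube([75, 75, 417]);
translate([2298, 1172, 0]) cube([75, 75, 417]);
translate([537, 398, 180]) cube([1761, 24, 153]);
translate([537, 1223, 180]) cube([1761, 24, 153]);
translate([462, 473, 180]) cube([24, 699, 153]);
translate([2349, 473, 180]) cube([24, 699, 153]);
translate([674, 398, 333]) cube([65, 849, 21]);
translate([876, 398, 333]) cube([65, 849, 21]);
translate([1078, 398, 333]) cube([65, 849, 21]);
translate([1280, 398, 333]) cube([65, 849, 21]);
translate([1482, 398, 333]) cube([65, 849, 21]);
translate([1684, 398, 333]) cube([65, 849, 21]);
translate([1886, 398, 333]) cube([65, 849, 21]);
translate([2088, 398, 333]) cube([65, 849, 21]);


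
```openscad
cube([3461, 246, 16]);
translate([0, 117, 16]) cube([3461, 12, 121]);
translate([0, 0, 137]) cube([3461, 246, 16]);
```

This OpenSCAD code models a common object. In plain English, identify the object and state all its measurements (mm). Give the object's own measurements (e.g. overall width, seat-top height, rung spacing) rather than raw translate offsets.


An I-beam lying along x, 3461 mm long. Overall section height 153 mm. Two flanges 246 mm wide (y) and 16 mm thick, one on the floor and one at the top; a web 12 mm thick runs between them, centred on the flange width.


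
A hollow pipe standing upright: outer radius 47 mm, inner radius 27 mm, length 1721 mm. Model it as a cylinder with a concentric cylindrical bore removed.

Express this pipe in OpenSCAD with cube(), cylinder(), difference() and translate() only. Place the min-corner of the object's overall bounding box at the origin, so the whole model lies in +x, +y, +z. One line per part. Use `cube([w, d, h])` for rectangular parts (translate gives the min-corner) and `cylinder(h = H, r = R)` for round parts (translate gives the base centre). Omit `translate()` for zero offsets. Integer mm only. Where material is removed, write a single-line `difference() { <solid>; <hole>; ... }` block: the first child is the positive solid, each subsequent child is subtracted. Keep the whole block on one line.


difference() { translate([47, 47, 0]) cylinder(h = 1721, r = 47); translate([47, 47, 0]) cylinder(h = 1721, r = 27); }


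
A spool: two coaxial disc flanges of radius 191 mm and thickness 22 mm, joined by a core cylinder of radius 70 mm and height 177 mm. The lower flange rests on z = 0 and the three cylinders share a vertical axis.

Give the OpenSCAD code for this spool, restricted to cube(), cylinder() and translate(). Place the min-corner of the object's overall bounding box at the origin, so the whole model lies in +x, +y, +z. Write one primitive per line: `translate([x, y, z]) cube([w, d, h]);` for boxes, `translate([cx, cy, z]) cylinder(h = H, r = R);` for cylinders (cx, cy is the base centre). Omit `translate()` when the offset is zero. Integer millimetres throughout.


translate([191, 191, 0]) cylinder(h = 22, r = 191);
translate([191, 191, 22]) cylinder(h = 177, r = 70);
translate([191, 191, 199]) cylinder(h = 22, r = 191);


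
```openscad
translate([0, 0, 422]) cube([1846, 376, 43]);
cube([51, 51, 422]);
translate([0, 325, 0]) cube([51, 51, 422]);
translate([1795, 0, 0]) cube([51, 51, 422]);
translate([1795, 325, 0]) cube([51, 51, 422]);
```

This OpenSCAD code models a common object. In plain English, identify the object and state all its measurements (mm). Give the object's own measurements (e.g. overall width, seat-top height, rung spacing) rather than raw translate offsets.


A bench: a 1846×376 mm seat slab, 43 mm thick, top at z = 465 mm, on four 51×51 mm square legs flush with the seat corners and standing on z = 0.


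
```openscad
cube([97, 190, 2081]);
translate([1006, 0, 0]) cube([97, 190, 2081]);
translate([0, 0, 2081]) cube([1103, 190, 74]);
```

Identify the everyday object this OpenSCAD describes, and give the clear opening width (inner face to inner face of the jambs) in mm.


A door frame. The clear opening width is 909 mm.

Two 2081 mm tall posts with a header on top — a door frame. The left jamb is 97 mm wide at x = 0; the right jamb starts at x = 1006. The clear opening is 1006 − 97 = 909 mm.


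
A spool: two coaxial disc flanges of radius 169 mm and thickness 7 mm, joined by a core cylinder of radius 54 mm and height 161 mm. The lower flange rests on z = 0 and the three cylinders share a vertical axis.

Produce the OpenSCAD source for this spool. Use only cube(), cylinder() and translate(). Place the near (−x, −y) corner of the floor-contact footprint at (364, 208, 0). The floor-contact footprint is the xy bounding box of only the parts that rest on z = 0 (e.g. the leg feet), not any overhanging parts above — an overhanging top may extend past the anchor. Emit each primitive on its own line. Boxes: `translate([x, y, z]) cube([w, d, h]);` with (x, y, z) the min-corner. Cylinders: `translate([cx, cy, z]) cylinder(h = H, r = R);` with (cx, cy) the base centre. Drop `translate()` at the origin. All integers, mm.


translate([533, 377, 0]) cylinder(h = 7, r = 169);
translate([533, 377, 7]) cylinder(h = 161, r = 54);
translate([533, 377, 168]) cylinder(h = 7, r = 169);


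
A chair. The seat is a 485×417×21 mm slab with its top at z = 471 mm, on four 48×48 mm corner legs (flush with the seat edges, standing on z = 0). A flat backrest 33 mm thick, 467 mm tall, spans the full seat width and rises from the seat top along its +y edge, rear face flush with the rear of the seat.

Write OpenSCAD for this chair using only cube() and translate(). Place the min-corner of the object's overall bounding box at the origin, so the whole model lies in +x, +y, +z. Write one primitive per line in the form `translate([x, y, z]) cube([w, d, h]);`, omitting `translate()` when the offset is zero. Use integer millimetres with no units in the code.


translate([0, 0, 450]) cube([485, 417, 21]);
cube([48, 48, 450]);
translate([437, 0, 0]) cube([48, 48, 450]);
translate([0, 369, 0]) cube([48, 48, 450]);
translate([437, 369, 0]) cube([48, 48, 450]);
translate([0, 384, 471]) cube([485, 33, 467]);


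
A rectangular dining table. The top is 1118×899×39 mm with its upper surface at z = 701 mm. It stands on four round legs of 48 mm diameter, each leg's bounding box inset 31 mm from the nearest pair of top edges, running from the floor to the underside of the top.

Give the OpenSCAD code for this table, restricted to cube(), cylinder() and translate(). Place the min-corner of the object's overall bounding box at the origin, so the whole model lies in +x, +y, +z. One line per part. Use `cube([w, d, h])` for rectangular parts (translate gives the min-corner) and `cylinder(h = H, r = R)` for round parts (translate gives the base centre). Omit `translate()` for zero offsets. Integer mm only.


translate([0, 0, 662]) cube([1118, 899, 39]);
translate([55, 55, 0]) cylinder(h = 662, r = 24);
translate([1063, 55, 0]) cylinder(h = 662, r = 24);
translate([55, 844, 0]) cylinder(h = 662, r = 24);
translate([1063, 844, 0]) cylinder(h = 662, r = 24);


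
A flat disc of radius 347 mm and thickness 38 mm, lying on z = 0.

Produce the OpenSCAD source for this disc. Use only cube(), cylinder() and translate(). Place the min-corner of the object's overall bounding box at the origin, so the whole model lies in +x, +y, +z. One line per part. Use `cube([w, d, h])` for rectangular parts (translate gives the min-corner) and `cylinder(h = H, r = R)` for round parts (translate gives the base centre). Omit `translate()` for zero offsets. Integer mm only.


translate([347, 347, 0]) cylinder(h = 38, r = 347);


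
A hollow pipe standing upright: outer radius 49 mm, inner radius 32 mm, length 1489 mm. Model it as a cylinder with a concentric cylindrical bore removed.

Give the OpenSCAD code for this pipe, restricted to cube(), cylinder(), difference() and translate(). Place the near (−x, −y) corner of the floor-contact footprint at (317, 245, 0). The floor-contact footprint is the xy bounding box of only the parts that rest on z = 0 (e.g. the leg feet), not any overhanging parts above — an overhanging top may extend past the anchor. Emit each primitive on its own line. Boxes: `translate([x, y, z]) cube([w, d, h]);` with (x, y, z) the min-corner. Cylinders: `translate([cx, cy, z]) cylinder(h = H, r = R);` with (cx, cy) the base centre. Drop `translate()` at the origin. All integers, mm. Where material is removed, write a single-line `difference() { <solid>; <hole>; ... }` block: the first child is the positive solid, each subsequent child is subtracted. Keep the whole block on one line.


difference() { translate([366, 294, 0]) cylinder(h = 1489, r = 49); translate([366, 294, 0]) cylinder(h = 1489, r = 32); }


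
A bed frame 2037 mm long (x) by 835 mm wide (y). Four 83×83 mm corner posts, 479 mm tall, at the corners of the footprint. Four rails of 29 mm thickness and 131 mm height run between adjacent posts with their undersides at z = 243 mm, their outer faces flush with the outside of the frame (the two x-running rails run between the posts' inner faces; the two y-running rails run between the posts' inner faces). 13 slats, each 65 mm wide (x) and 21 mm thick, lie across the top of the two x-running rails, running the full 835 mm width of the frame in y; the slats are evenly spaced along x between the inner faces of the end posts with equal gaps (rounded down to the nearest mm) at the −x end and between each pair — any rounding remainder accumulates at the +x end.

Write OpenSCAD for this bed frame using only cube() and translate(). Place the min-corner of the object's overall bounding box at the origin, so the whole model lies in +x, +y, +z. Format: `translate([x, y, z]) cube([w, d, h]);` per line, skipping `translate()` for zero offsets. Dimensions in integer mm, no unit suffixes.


cube([83, 83, 479]);
translate([0, 752, 0]) cube([83, 83, 479]);
translate([1954, 0, 0]) cube([83, 83, 479]);
translate([1954, 752, 0]) cube([83, 83, 479]);
translate([83, 0, 243]) cube([1871, 29, 131]);
translate([83, 806, 243]) cube([1871, 29, 131]);
translate([0, 83, 243]) cube([29, 669, 131]);
translate([2008, 83, 243]) cube([29, 669, 131]);
translate([156, 0, 374]) cube([65, 835, 21]);
translate([294, 0, 374]) cube([65, 835, 21]);
translate([432, 0, 374]) cube([65, 835, 21]);
translate([570, 0, 374]) cube([65, 835, 21]);
translate([708, 0, 374]) cube([65, 835, 21]);
translate([846, 0, 374]) cube([65, 835, 21]);
translate([984, 0, 374]) cube([65, 835, 21]);
translate([1122, 0, 374]) cube([65, 835, 21]);
translate([1260, 0, 374]) cube([65, 835, 21]);
translate([1398, 0, 374]) cube([65, 835, 21]);
translate([1536, 0, 374]) cube([65, 835, 21]);
translate([1674, 0, 374]) cube([65, 835, 21]);
translate([1812, 0, 374]) cube([65, 835, 21]);


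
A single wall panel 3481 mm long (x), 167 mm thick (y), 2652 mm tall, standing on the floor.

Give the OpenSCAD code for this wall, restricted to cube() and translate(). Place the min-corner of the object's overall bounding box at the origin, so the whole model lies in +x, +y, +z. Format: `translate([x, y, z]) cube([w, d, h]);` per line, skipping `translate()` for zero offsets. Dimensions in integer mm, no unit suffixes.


cube([3481, 167, 2652]);


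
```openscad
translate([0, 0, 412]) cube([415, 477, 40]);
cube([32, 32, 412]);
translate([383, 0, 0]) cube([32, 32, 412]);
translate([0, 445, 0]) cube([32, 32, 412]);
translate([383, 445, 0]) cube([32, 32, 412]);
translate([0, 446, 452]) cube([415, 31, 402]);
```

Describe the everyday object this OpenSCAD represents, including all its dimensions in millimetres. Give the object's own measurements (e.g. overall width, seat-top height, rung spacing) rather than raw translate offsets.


A chair. The seat is a 415×477×40 mm slab with its top at z = 452 mm, on four 32×32 mm corner legs (flush with the seat edges, standing on z = 0). A flat backrest 31 mm thick, 402 mm tall, spans the full seat width and rises from the seat top along its +y edge, rear face flush with the rear of the seat.


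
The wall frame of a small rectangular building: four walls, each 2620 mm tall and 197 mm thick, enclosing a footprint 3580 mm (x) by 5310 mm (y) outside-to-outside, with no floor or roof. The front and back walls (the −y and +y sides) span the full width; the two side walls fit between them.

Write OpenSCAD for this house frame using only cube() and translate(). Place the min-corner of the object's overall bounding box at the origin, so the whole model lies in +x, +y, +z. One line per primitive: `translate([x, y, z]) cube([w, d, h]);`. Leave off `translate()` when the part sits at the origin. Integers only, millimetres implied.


cube([3580, 197, 2620]);
translate([0, 5113, 0]) cube([3580, 197, 2620]);
translate([0, 197, 0]) cube([197, 4916, 2620]);
translate([3383, 197, 0]) cube([197, 4916, 2620]);


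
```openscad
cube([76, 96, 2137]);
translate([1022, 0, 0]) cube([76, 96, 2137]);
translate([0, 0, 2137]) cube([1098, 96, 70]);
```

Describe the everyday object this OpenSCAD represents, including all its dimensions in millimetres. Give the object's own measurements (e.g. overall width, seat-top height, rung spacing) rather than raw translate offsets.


A door frame. The clear opening is 946 mm wide and 2137 mm high. Two 76 mm wide jambs, 96 mm deep, stand either side of the opening from the floor to the top of the opening. A 70 mm thick head sits across the top of both jambs, spanning the full outside width of the frame.


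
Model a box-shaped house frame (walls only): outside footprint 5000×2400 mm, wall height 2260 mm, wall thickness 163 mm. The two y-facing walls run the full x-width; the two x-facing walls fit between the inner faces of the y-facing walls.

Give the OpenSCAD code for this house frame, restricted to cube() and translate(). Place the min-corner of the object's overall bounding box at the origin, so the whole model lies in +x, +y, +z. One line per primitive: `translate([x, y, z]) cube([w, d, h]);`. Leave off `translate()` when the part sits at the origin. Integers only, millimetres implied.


cube([5000, 163, 2260]);
translate([0, 2237, 0]) cube([5000, 163, 2260]);
translate([0, 163, 0]) cube([163, 2074, 2260]);
translate([4837, 163, 0]) cube([163, 2074, 2260]);


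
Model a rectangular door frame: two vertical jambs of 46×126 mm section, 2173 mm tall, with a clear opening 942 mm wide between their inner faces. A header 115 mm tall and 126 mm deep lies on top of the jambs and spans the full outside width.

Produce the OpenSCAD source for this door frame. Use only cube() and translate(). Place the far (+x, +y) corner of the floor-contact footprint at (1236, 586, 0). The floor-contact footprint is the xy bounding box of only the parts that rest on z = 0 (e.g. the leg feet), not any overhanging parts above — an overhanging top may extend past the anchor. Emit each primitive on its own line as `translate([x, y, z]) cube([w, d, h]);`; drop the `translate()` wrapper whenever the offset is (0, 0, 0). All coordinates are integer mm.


translate([202, 460, 0]) cube([46, 126, 2173]);
translate([1190, 460, 0]) cube([46, 126, 2173]);
translate([202, 460, 2173]) cube([1034, 126, 115]);


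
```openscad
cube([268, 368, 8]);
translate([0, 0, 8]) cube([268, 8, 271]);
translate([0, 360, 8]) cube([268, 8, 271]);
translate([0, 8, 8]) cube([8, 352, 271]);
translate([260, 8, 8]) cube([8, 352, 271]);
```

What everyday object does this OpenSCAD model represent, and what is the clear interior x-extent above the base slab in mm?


An open box. The internal width is 252 mm.

A 268×368 base slab with four walls standing on it — an open box. The base is 268 mm wide and the walls are 8 mm thick, so the internal width is 268 − 2 × 8 = 252 mm.


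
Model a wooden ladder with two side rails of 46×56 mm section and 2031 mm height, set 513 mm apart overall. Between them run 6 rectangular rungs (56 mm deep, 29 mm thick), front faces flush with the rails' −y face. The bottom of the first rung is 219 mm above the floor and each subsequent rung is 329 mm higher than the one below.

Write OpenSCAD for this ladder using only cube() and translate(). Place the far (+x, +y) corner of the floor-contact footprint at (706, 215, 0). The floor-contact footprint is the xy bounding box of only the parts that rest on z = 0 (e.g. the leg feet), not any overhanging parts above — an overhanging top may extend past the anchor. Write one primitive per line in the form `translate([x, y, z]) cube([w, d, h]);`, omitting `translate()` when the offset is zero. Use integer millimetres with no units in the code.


// rung span = 513 - 2*46 = 421
// rung[k] z = 219 + k*329
translate([193, 159, 0]) cube([46, 56, 2031]);
translate([660, 159, 0]) cube([46, 56, 2031]);
translate([239, 159, 219]) cube([421, 56, 29]);
translate([239, 159, 548]) cube([421, 56, 29]);
translate([239, 159, 877]) cube([421, 56, 29]);
translate([239, 159, 1206]) cube([421, 56, 29]);
translate([239, 159, 1535]) cube([421, 56, 29]);
translate([239, 159, 1864]) cube([421, 56, 29]);


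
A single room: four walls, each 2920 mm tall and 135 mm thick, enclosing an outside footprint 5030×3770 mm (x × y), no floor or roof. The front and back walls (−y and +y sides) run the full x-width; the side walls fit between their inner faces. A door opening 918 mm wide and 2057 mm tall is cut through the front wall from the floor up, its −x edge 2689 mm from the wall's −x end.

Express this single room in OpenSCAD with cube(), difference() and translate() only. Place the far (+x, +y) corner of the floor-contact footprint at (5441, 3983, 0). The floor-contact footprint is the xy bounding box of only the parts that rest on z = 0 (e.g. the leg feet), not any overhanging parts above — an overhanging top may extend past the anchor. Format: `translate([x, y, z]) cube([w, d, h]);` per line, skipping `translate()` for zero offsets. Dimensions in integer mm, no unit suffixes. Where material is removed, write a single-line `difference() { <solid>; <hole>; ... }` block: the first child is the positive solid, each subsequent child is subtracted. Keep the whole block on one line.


difference() { translate([411, 213, 0]) cube([5030, 135, 2920]); translate([3100, 213, 0]) cube([918, 135, 2057]); }
translate([411, 3848, 0]) cube([5030, 135, 2920]);
translate([411, 348, 0]) cube([135, 3500, 2920]);
translate([5306, 348, 0]) cube([135, 3500, 2920]);


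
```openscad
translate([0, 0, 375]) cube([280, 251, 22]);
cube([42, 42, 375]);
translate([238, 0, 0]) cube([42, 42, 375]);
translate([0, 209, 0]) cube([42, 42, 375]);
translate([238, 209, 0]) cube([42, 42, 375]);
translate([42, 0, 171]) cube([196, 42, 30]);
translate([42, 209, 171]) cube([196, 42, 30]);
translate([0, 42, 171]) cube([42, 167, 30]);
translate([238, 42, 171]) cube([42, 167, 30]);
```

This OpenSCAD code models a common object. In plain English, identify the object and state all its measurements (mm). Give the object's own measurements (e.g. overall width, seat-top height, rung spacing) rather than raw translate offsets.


A simple wooden stool: a rectangular seat 280 mm (x) by 251 mm (y), 22 mm thick, top face at z = 397 mm, on four square legs, each 42×42 mm in cross-section. The legs rest on z = 0, each flush with a corner of the seat. Four stretchers, 42 mm wide and 30 mm tall, connect adjacent legs with their undersides at z = 171 mm, each running between the inner faces of the legs it joins and aligned with the legs' outer faces on the other axis.
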